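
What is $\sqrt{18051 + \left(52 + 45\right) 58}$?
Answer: $\sqrt{23677} \approx 153.87$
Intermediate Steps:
$\sqrt{18051 + \left(52 + 45\right) 58} = \sqrt{18051 + 97 \cdot 58} = \sqrt{18051 + 5626} = \sqrt{23677}$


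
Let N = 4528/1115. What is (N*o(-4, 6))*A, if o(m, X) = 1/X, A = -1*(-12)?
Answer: 9056/1115 ≈ 8.1220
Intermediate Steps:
A = 12
N = 4528/1115 (N = 4528*(1/1115) = 4528/1115 ≈ 4.0610)
(N*o(-4, 6))*A = ((4528/1115)/6)*12 = ((4528/1115)*(⅙))*12 = (2264/3345)*12 = 9056/1115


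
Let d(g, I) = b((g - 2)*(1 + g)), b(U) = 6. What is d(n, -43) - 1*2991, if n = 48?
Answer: -2985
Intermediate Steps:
d(g, I) = 6
d(n, -43) - 1*2991 = 6 - 1*2991 = 6 - 2991 = -2985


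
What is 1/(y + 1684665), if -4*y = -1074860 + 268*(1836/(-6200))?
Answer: 1550/3027769753 ≈ 5.1193e-7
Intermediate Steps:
y = 416539003/1550 (y = -(-1074860 + 268*(1836/(-6200)))/4 = -(-1074860 + 268*(1836*(-1/6200)))/4 = -(-1074860 + 268*(-459/1550))/4 = -(-1074860 - 61506/775)/4 = -1/4*(-833078006/775) = 416539003/1550 ≈ 2.6874e+5)
1/(y + 1684665) = 1/(416539003/1550 + 1684665) = 1/(3027769753/1550) = 1550/3027769753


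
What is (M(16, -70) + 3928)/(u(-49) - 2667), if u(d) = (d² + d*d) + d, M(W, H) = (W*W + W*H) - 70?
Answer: 1497/1043 ≈ 1.4353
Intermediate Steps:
M(W, H) = -70 + W² + H*W (M(W, H) = (W² + H*W) - 70 = -70 + W² + H*W)
u(d) = d + 2*d² (u(d) = (d² + d²) + d = 2*d² + d = d + 2*d²)
(M(16, -70) + 3928)/(u(-49) - 2667) = ((-70 + 16² - 70*16) + 3928)/(-49*(1 + 2*(-49)) - 2667) = ((-70 + 256 - 1120) + 3928)/(-49*(1 - 98) - 2667) = (-934 + 3928)/(-49*(-97) - 2667) = 2994/(4753 - 2667) = 2994/2086 = 2994*(1/2086) = 1497/1043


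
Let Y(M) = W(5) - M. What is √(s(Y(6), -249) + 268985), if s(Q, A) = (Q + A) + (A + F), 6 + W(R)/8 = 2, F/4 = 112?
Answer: √268897 ≈ 518.55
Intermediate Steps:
F = 448 (F = 4*112 = 448)
W(R) = -32 (W(R) = -48 + 8*2 = -48 + 16 = -32)
Y(M) = -32 - M
s(Q, A) = 448 + Q + 2*A (s(Q, A) = (Q + A) + (A + 448) = (A + Q) + (448 + A) = 448 + Q + 2*A)
√(s(Y(6), -249) + 268985) = √((448 + (-32 - 1*6) + 2*(-249)) + 268985) = √((448 + (-32 - 6) - 498) + 268985) = √((448 - 38 - 498) + 268985) = √(-88 + 268985) = √268897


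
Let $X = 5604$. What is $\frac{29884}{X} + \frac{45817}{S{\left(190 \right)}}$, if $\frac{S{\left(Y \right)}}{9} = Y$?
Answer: $\frac{25655009}{798570} \approx 32.126$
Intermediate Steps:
$S{\left(Y \right)} = 9 Y$
$\frac{29884}{X} + \frac{45817}{S{\left(190 \right)}} = \frac{29884}{5604} + \frac{45817}{9 \cdot 190} = 29884 \cdot \frac{1}{5604} + \frac{45817}{1710} = \frac{7471}{1401} + 45817 \cdot \frac{1}{1710} = \frac{7471}{1401} + \frac{45817}{1710} = \frac{25655009}{798570}$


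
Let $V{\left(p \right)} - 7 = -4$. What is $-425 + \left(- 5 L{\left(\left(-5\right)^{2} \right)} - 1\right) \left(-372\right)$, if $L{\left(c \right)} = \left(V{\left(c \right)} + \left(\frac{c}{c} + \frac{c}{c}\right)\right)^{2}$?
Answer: $46447$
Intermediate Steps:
$V{\left(p \right)} = 3$ ($V{\left(p \right)} = 7 - 4 = 3$)
$L{\left(c \right)} = 25$ ($L{\left(c \right)} = \left(3 + \left(\frac{c}{c} + \frac{c}{c}\right)\right)^{2} = \left(3 + \left(1 + 1\right)\right)^{2} = \left(3 + 2\right)^{2} = 5^{2} = 25$)
$-425 + \left(- 5 L{\left(\left(-5\right)^{2} \right)} - 1\right) \left(-372\right) = -425 + \left(\left(-5\right) 25 - 1\right) \left(-372\right) = -425 + \left(-125 - 1\right) \left(-372\right) = -425 - -46872 = -425 + 46872 = 46447$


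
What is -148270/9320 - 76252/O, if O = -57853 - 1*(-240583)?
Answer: -1390202287/85152180 ≈ -16.326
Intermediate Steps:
O = 182730 (O = -57853 + 240583 = 182730)
-148270/9320 - 76252/O = -148270/9320 - 76252/182730 = -148270*1/9320 - 76252*1/182730 = -14827/932 - 38126/91365 = -1390202287/85152180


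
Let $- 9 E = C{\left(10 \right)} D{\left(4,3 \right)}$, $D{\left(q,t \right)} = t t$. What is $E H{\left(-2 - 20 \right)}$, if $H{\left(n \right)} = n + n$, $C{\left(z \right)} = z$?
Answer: $440$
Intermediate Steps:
$D{\left(q,t \right)} = t^{2}$
$H{\left(n \right)} = 2 n$
$E = -10$ ($E = - \frac{10 \cdot 3^{2}}{9} = - \frac{10 \cdot 9}{9} = \left(- \frac{1}{9}\right) 90 = -10$)
$E H{\left(-2 - 20 \right)} = - 10 \cdot 2 \left(-2 - 20\right) = - 10 \cdot 2 \left(-22\right) = \left(-10\right) \left(-44\right) = 440$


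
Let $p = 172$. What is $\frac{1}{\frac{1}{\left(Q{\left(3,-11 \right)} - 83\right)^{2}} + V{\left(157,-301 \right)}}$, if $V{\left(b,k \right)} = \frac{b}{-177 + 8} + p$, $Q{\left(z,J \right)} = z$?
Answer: $\frac{1081600}{185030569} \approx 0.0058455$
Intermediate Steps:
$V{\left(b,k \right)} = 172 - \frac{b}{169}$ ($V{\left(b,k \right)} = \frac{b}{-177 + 8} + 172 = \frac{b}{-169} + 172 = - \frac{b}{169} + 172 = 172 - \frac{b}{169}$)
$\frac{1}{\frac{1}{\left(Q{\left(3,-11 \right)} - 83\right)^{2}} + V{\left(157,-301 \right)}} = \frac{1}{\frac{1}{\left(3 - 83\right)^{2}} + \left(172 - \frac{157}{169}\right)} = \frac{1}{\frac{1}{\left(-80\right)^{2}} + \left(172 - \frac{157}{169}\right)} = \frac{1}{\frac{1}{6400} + \frac{28911}{169}} = \frac{1}{\frac{185030569}{1081600}} = \frac{1081600}{185030569}$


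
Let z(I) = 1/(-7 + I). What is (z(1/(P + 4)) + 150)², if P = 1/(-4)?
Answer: 229068225/10201 ≈ 22455.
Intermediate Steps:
P = -¼ ≈ -0.25000
(z(1/(P + 4)) + 150)² = (1/(-7 + 1/(-¼ + 4)) + 150)² = (1/(-7 + 1/(15/4)) + 150)² = (1/(-7 + 4/15) + 150)² = (1/(-101/15) + 150)² = (-15/101 + 150)² = (15135/101)² = 229068225/10201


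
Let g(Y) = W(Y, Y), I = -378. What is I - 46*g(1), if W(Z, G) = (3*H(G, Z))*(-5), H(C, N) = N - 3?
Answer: -1758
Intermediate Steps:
H(C, N) = -3 + N
W(Z, G) = 45 - 15*Z (W(Z, G) = (3*(-3 + Z))*(-5) = (-9 + 3*Z)*(-5) = 45 - 15*Z)
g(Y) = 45 - 15*Y
I - 46*g(1) = -378 - 46*(45 - 15*1) = -378 - 46*(45 - 15) = -378 - 46*30 = -378 - 1380 = -1758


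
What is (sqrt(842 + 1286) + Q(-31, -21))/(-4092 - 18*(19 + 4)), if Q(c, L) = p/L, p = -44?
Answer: -22/47313 - 2*sqrt(133)/2253 ≈ -0.010703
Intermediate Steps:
Q(c, L) = -44/L
(sqrt(842 + 1286) + Q(-31, -21))/(-4092 - 18*(19 + 4)) = (sqrt(842 + 1286) - 44/(-21))/(-4092 - 18*(19 + 4)) = (sqrt(2128) - 44*(-1/21))/(-4092 - 18*23) = (4*sqrt(133) + 44/21)/(-4092 - 414) = (44/21 + 4*sqrt(133))/(-4506) = (44/21 + 4*sqrt(133))*(-1/4506) = -22/47313 - 2*sqrt(133)/2253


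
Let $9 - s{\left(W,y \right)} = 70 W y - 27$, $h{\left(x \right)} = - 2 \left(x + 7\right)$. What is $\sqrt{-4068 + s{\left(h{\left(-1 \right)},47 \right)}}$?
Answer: $2 \sqrt{8862} \approx 188.28$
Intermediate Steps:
$h{\left(x \right)} = -14 - 2 x$ ($h{\left(x \right)} = - 2 \left(7 + x\right) = -14 - 2 x$)
$s{\left(W,y \right)} = 36 - 70 W y$ ($s{\left(W,y \right)} = 9 - \left(70 W y - 27\right) = 9 - \left(-27 + 70 W y\right) = 36 - 70 W y$)
$\sqrt{-4068 + s{\left(h{\left(-1 \right)},47 \right)}} = \sqrt{-4068 - \left(-36 + 70 \left(-14 - -2\right) 47\right)} = \sqrt{-4068 - \left(-36 + 70 \left(-14 + 2\right) 47\right)} = \sqrt{-4068 - \left(-36 - 39480\right)} = \sqrt{-4068 + \left(36 + 39480\right)} = \sqrt{-4068 + 39516} = \sqrt{35448} = 2 \sqrt{8862}$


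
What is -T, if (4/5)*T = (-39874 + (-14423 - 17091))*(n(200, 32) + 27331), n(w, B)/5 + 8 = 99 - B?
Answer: 2465206110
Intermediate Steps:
n(w, B) = 455 - 5*B (n(w, B) = -40 + 5*(99 - B) = -40 + (495 - 5*B) = 455 - 5*B)
T = -2465206110 (T = 5*((-39874 + (-14423 - 17091))*((455 - 5*32) + 27331))/4 = 5*((-39874 - 31514)*((455 - 160) + 27331))/4 = 5*(-71388*(295 + 27331))/4 = 5*(-71388*27626)/4 = (5/4)*(-1972164888) = -2465206110)
-T = -1*(-2465206110) = 2465206110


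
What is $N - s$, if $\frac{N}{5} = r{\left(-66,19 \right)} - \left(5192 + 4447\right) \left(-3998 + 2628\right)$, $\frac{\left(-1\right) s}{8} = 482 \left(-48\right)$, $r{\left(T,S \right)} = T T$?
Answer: $65863842$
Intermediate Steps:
$r{\left(T,S \right)} = T^{2}$
$s = 185088$ ($s = - 8 \cdot 482 \left(-48\right) = \left(-8\right) \left(-23136\right) = 185088$)
$N = 66048930$ ($N = 5 \left(\left(-66\right)^{2} - \left(5192 + 4447\right) \left(-3998 + 2628\right)\right) = 5 \left(4356 - 9639 \left(-1370\right)\right) = 5 \left(4356 - -13205430\right) = 5 \left(4356 + 13205430\right) = 5 \cdot 13209786 = 66048930$)
$N - s = 66048930 - 185088 = 65863842$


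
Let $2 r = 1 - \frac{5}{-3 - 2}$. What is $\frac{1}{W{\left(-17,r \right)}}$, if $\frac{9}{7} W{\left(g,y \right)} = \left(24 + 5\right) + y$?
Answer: $\frac{3}{70} \approx 0.042857$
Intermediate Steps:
$r = 1$ ($r = \frac{1 - \frac{5}{-3 - 2}}{2} = \frac{1 - \frac{5}{-5}}{2} = \frac{1 - -1}{2} = \frac{1 + 1}{2} = \frac{1}{2} \cdot 2 = 1$)
$W{\left(g,y \right)} = \frac{203}{9} + \frac{7 y}{9}$ ($W{\left(g,y \right)} = \frac{7 \left(\left(24 + 5\right) + y\right)}{9} = \frac{7 \left(29 + y\right)}{9} = \frac{203}{9} + \frac{7 y}{9}$)
$\frac{1}{W{\left(-17,r \right)}} = \frac{1}{\frac{203}{9} + \frac{7}{9} \cdot 1} = \frac{1}{\frac{203}{9} + \frac{7}{9}} = \frac{1}{\frac{70}{3}} = \frac{3}{70}$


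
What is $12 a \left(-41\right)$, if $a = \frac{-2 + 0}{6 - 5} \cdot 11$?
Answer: $10824$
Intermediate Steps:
$a = -22$ ($a = - \frac{2}{1} \cdot 11 = \left(-2\right) 1 \cdot 11 = \left(-2\right) 11 = -22$)
$12 a \left(-41\right) = 12 \left(-22\right) \left(-41\right) = \left(-264\right) \left(-41\right) = 10824$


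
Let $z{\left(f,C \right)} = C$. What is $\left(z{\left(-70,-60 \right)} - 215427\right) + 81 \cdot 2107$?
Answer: $-44820$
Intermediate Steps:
$\left(z{\left(-70,-60 \right)} - 215427\right) + 81 \cdot 2107 = \left(-60 - 215427\right) + 81 \cdot 2107 = -215487 + 170667 = -44820$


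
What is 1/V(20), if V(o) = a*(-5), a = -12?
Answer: 1/60 ≈ 0.016667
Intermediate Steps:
V(o) = 60 (V(o) = -12*(-5) = 60)
1/V(20) = 1/60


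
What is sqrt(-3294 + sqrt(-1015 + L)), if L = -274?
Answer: sqrt(-3294 + I*sqrt(1289)) ≈ 0.3128 + 57.394*I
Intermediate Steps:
sqrt(-3294 + sqrt(-1015 + L)) = sqrt(-3294 + sqrt(-1015 - 274)) = sqrt(-3294 + sqrt(-1289)) = sqrt(-3294 + I*sqrt(1289))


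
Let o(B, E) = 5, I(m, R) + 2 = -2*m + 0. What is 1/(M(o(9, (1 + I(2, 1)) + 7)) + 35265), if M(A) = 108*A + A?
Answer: 1/35810 ≈ 2.7925e-5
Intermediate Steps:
I(m, R) = -2 - 2*m (I(m, R) = -2 + (-2*m + 0) = -2 - 2*m)
M(A) = 109*A
1/(M(o(9, (1 + I(2, 1)) + 7)) + 35265) = 1/(109*5 + 35265) = 1/(545 + 35265) = 1/35810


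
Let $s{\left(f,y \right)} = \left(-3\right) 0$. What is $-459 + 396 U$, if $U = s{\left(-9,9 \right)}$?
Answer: $-459$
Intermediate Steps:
$s{\left(f,y \right)} = 0$
$U = 0$
$-459 + 396 U = -459 + 396 \cdot 0 = -459 + 0 = -459$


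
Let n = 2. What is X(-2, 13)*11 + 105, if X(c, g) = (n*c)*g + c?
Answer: -489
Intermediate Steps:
X(c, g) = c + 2*c*g (X(c, g) = (2*c)*g + c = 2*c*g + c = c + 2*c*g)
X(-2, 13)*11 + 105 = -2*(1 + 2*13)*11 + 105 = -2*(1 + 26)*11 + 105 = -2*27*11 + 105 = -54*11 + 105 = -594 + 105 = -489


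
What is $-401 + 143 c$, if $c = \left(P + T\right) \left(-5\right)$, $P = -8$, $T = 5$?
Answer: $1744$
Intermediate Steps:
$c = 15$ ($c = \left(-8 + 5\right) \left(-5\right) = \left(-3\right) \left(-5\right) = 15$)
$-401 + 143 c = -401 + 143 \cdot 15 = -401 + 2145 = 1744$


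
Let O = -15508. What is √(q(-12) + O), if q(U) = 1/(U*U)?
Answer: I*√2233151/12 ≈ 124.53*I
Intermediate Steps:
q(U) = U⁻²
√(q(-12) + O) = √((-12)⁻² - 15508) = √(1/144 - 15508) = √(-2233151/144) = I*√2233151/12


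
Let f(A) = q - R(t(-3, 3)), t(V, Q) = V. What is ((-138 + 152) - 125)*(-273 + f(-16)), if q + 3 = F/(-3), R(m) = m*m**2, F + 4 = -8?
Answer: 27195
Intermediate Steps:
F = -12 (F = -4 - 8 = -12)
R(m) = m**3
q = 1 (q = -3 - 12/(-3) = -3 - 12*(-1/3) = -3 + 4 = 1)
f(A) = 28 (f(A) = 1 - 1*(-3)**3 = 1 - 1*(-27) = 1 + 27 = 28)
((-138 + 152) - 125)*(-273 + f(-16)) = ((-138 + 152) - 125)*(-273 + 28) = (14 - 125)*(-245) = -111*(-245) = 27195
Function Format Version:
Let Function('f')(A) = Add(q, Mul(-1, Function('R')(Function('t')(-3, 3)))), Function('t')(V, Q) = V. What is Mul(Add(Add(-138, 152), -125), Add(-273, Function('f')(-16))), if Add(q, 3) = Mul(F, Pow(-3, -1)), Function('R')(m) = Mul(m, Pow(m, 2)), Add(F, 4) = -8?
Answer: 27195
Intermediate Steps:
F = -12 (F = Add(-4, -8) = -12)
Function('R')(m) = Pow(m, 3)
q = 1 (q = Add(-3, Mul(-12, Pow(-3, -1))) = Add(-3, Mul(-12, Rational(-1, 3))) = Add(-3, 4) = 1)
Function('f')(A) = 28 (Function('f')(A) = Add(1, Mul(-1, Pow(-3, 3))) = Add(1, Mul(-1, -27)) = Add(1, 27) = 28)
Mul(Add(Add(-138, 152), -125), Add(-273, Function('f')(-16))) = Mul(Add(Add(-138, 152), -125), Add(-273, 28)) = Mul(Add(14, -125), -245) = Mul(-111, -245) = 27195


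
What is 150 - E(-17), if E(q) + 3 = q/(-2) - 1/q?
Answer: 4911/34 ≈ 144.44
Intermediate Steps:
E(q) = -3 - 1/q - q/2 (E(q) = -3 + (q/(-2) - 1/q) = -3 + (q*(-1/2) - 1/q) = -3 + (-q/2 - 1/q) = -3 + (-1/q - q/2) = -3 - 1/q - q/2)
150 - E(-17) = 150 - (-3 - 1/(-17) - 1/2*(-17)) = 150 - (-3 - 1*(-1/17) + 17/2) = 150 - (-3 + 1/17 + 17/2) = 150 - 1*189/34 = 150 - 189/34 = 4911/34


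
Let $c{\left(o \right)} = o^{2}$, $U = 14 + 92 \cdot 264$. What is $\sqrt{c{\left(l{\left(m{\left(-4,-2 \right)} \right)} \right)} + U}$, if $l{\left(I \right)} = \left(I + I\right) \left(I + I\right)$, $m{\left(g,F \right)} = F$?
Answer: $\sqrt{24558} \approx 156.71$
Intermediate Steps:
$U = 24302$ ($U = 14 + 24288 = 24302$)
$l{\left(I \right)} = 4 I^{2}$ ($l{\left(I \right)} = 2 I 2 I = 4 I^{2}$)
$\sqrt{c{\left(l{\left(m{\left(-4,-2 \right)} \right)} \right)} + U} = \sqrt{\left(4 \left(-2\right)^{2}\right)^{2} + 24302} = \sqrt{\left(4 \cdot 4\right)^{2} + 24302} = \sqrt{16^{2} + 24302} = \sqrt{256 + 24302} = \sqrt{24558}$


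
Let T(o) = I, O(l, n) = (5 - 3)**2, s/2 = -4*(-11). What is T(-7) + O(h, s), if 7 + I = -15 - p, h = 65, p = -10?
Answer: -8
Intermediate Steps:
s = 88 (s = 2*(-4*(-11)) = 2*44 = 88)
O(l, n) = 4 (O(l, n) = 2**2 = 4)
I = -12 (I = -7 + (-15 - 1*(-10)) = -7 + (-15 + 10) = -7 - 5 = -12)
T(o) = -12
T(-7) + O(h, s) = -12 + 4 = -8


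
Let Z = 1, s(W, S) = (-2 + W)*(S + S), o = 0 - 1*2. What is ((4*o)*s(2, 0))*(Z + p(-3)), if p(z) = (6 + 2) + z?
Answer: 0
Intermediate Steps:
o = -2 (o = 0 - 2 = -2)
s(W, S) = 2*S*(-2 + W) (s(W, S) = (-2 + W)*(2*S) = 2*S*(-2 + W))
p(z) = 8 + z
((4*o)*s(2, 0))*(Z + p(-3)) = ((4*(-2))*(2*0*(-2 + 2)))*(1 + (8 - 3)) = (-16*0*0)*(1 + 5) = -8*0*6 = 0*6 = 0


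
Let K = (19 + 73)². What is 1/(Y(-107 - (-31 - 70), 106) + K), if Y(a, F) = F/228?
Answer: 114/964949 ≈ 0.00011814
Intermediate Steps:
Y(a, F) = F/228 (Y(a, F) = F*(1/228) = F/228)
K = 8464 (K = 92² = 8464)
1/(Y(-107 - (-31 - 70), 106) + K) = 1/((1/228)*106 + 8464) = 1/(53/114 + 8464) = 1/(964949/114) = 114/964949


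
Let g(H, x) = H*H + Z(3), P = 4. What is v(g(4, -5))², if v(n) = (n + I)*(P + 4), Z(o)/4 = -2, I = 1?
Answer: 5184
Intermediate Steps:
Z(o) = -8 (Z(o) = 4*(-2) = -8)
g(H, x) = -8 + H² (g(H, x) = H*H - 8 = H² - 8 = -8 + H²)
v(n) = 8 + 8*n (v(n) = (n + 1)*(4 + 4) = (1 + n)*8 = 8 + 8*n)
v(g(4, -5))² = (8 + 8*(-8 + 4²))² = (8 + 8*(-8 + 16))² = (8 + 8*8)² = (8 + 64)² = 72² = 5184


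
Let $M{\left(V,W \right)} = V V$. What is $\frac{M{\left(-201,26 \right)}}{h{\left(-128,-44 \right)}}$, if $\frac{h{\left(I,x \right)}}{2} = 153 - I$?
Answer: $\frac{40401}{562} \approx 71.888$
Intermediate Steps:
$M{\left(V,W \right)} = V^{2}$
$h{\left(I,x \right)} = 306 - 2 I$ ($h{\left(I,x \right)} = 2 \left(153 - I\right) = 306 - 2 I$)
$\frac{M{\left(-201,26 \right)}}{h{\left(-128,-44 \right)}} = \frac{\left(-201\right)^{2}}{306 - -256} = \frac{40401}{306 + 256} = \frac{40401}{562}$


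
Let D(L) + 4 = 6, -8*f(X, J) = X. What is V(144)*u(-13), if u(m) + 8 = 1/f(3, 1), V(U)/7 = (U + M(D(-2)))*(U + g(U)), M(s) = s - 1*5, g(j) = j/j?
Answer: -1526560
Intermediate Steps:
f(X, J) = -X/8
D(L) = 2 (D(L) = -4 + 6 = 2)
g(j) = 1
M(s) = -5 + s (M(s) = s - 5 = -5 + s)
V(U) = 7*(1 + U)*(-3 + U) (V(U) = 7*((U + (-5 + 2))*(U + 1)) = 7*((U - 3)*(1 + U)) = 7*((-3 + U)*(1 + U)) = 7*((1 + U)*(-3 + U)) = 7*(1 + U)*(-3 + U))
u(m) = -32/3 (u(m) = -8 + 1/(-⅛*3) = -8 + 1/(-3/8) = -8 - 8/3 = -32/3)
V(144)*u(-13) = (-21 - 14*144 + 7*144²)*(-32/3) = (-21 - 2016 + 7*20736)*(-32/3) = (-21 - 2016 + 145152)*(-32/3) = 143115*(-32/3) = -1526560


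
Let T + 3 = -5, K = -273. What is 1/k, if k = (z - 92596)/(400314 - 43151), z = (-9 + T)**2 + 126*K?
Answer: -357163/126705 ≈ -2.8189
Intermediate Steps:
T = -8 (T = -3 - 5 = -8)
z = -34109 (z = (-9 - 8)**2 + 126*(-273) = (-17)**2 - 34398 = 289 - 34398 = -34109)
k = -126705/357163 (k = (-34109 - 92596)/(400314 - 43151) = -126705/357163 ≈ -0.35475)
1/k = 1/(-126705/357163) = -357163/126705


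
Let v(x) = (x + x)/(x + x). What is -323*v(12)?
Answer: -323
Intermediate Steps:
v(x) = 1 (v(x) = (2*x)/((2*x)) = (2*x)*(1/(2*x)) = 1)
-323*v(12) = -323*1 = -323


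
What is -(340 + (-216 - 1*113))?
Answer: -11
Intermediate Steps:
-(340 + (-216 - 1*113)) = -(340 + (-216 - 113)) = -(340 - 329) = -1*11 = -11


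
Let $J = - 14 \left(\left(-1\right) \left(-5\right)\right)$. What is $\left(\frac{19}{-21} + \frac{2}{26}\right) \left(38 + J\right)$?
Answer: $\frac{7232}{273} \approx 26.491$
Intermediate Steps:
$J = -70$ ($J = \left(-14\right) 5 = -70$)
$\left(\frac{19}{-21} + \frac{2}{26}\right) \left(38 + J\right) = \left(\frac{19}{-21} + \frac{2}{26}\right) \left(38 - 70\right) = \left(19 \left(- \frac{1}{21}\right) + 2 \cdot \frac{1}{26}\right) \left(-32\right) = \left(- \frac{19}{21} + \frac{1}{13}\right) \left(-32\right) = \left(- \frac{226}{273}\right) \left(-32\right) = \frac{7232}{273}$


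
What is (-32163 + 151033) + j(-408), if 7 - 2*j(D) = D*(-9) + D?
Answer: 234483/2 ≈ 1.1724e+5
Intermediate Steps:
j(D) = 7/2 + 4*D (j(D) = 7/2 - (D*(-9) + D)/2 = 7/2 - (-9*D + D)/2 = 7/2 - (-4)*D = 7/2 + 4*D)
(-32163 + 151033) + j(-408) = (-32163 + 151033) + (7/2 + 4*(-408)) = 118870 + (7/2 - 1632) = 118870 - 3257/2 = 234483/2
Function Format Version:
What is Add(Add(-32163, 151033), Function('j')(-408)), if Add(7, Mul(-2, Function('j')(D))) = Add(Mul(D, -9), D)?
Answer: Rational(234483, 2) ≈ 1.1724e+5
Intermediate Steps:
Function('j')(D) = Add(Rational(7, 2), Mul(4, D)) (Function('j')(D) = Add(Rational(7, 2), Mul(Rational(-1, 2), Add(Mul(D, -9), D))) = Add(Rational(7, 2), Mul(Rational(-1, 2), Add(Mul(-9, D), D))) = Add(Rational(7, 2), Mul(Rational(-1, 2), Mul(-8, D))) = Add(Rational(7, 2), Mul(4, D)))
Add(Add(-32163, 151033), Function('j')(-408)) = Add(Add(-32163, 151033), Add(Rational(7, 2), Mul(4, -408))) = Add(118870, Add(Rational(7, 2), -1632)) = Add(118870, Rational(-3257, 2)) = Rational(234483, 2)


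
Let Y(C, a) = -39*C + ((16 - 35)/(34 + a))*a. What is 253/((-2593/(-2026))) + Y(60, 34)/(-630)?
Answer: 658032787/3267180 ≈ 201.41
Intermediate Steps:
Y(C, a) = -39*C - 19*a/(34 + a) (Y(C, a) = -39*C + (-19/(34 + a))*a = -39*C - 19*a/(34 + a))
253/((-2593/(-2026))) + Y(60, 34)/(-630) = 253/((-2593/(-2026))) + ((-1326*60 - 19*34 - 39*60*34)/(34 + 34))/(-630) = 253/((-2593*(-1/2026))) + ((-79560 - 646 - 79560)/68)*(-1/630) = 253/(2593/2026) + ((1/68)*(-159766))*(-1/630) = 253*(2026/2593) - 4699/2*(-1/630) = 512578/2593 + 4699/1260 = 658032787/3267180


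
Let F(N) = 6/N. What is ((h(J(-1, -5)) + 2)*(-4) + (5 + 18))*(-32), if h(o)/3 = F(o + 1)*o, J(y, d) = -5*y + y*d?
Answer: 17760/11 ≈ 1614.5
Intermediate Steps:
J(y, d) = -5*y + d*y
h(o) = 18*o/(1 + o) (h(o) = 3*((6/(o + 1))*o) = 3*((6/(1 + o))*o) = 3*(6*o/(1 + o)) = 18*o/(1 + o))
((h(J(-1, -5)) + 2)*(-4) + (5 + 18))*(-32) = ((18*(-(-5 - 5))/(1 - (-5 - 5)) + 2)*(-4) + (5 + 18))*(-32) = ((18*(-1*(-10))/(1 - 1*(-10)) + 2)*(-4) + 23)*(-32) = ((18*10/(1 + 10) + 2)*(-4) + 23)*(-32) = ((18*10/11 + 2)*(-4) + 23)*(-32) = ((18*10*(1/11) + 2)*(-4) + 23)*(-32) = ((180/11 + 2)*(-4) + 23)*(-32) = ((202/11)*(-4) + 23)*(-32) = (-808/11 + 23)*(-32) = -555/11*(-32) = 17760/11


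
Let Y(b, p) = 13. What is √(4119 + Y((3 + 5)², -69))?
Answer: 2*√1033 ≈ 64.281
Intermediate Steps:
√(4119 + Y((3 + 5)², -69)) = √(4119 + 13) = √4132 = 2*√1033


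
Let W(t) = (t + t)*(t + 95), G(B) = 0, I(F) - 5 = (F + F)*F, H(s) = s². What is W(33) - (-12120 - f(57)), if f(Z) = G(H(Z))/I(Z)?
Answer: 20568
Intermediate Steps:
I(F) = 5 + 2*F² (I(F) = 5 + (F + F)*F = 5 + (2*F)*F = 5 + 2*F²)
W(t) = 2*t*(95 + t) (W(t) = (2*t)*(95 + t) = 2*t*(95 + t))
f(Z) = 0 (f(Z) = 0/(5 + 2*Z²) = 0)
W(33) - (-12120 - f(57)) = 2*33*(95 + 33) - (-12120 - 1*0) = 2*33*128 - (-12120 + 0) = 8448 - 1*(-12120) = 8448 + 12120 = 20568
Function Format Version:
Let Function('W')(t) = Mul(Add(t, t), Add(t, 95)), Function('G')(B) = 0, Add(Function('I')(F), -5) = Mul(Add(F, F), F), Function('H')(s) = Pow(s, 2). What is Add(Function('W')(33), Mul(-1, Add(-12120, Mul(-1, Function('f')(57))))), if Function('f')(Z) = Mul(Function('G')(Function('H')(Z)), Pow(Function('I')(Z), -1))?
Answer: 20568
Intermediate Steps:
Function('I')(F) = Add(5, Mul(2, Pow(F, 2))) (Function('I')(F) = Add(5, Mul(Add(F, F), F)) = Add(5, Mul(Mul(2, F), F)) = Add(5, Mul(2, Pow(F, 2))))
Function('W')(t) = Mul(2, t, Add(95, t)) (Function('W')(t) = Mul(Mul(2, t), Add(95, t)) = Mul(2, t, Add(95, t)))
Function('f')(Z) = 0 (Function('f')(Z) = Mul(0, Pow(Add(5, Mul(2, Pow(Z, 2))), -1)) = 0)
Add(Function('W')(33), Mul(-1, Add(-12120, Mul(-1, Function('f')(57))))) = Add(Mul(2, 33, Add(95, 33)), Mul(-1, Add(-12120, Mul(-1, 0)))) = Add(Mul(2, 33, 128), Mul(-1, Add(-12120, 0))) = Add(8448, Mul(-1, -12120)) = Add(8448, 12120) = 20568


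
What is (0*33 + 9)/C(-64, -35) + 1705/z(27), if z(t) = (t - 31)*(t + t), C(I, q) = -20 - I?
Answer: -18269/2376 ≈ -7.6890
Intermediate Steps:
z(t) = 2*t*(-31 + t) (z(t) = (-31 + t)*(2*t) = 2*t*(-31 + t))
(0*33 + 9)/C(-64, -35) + 1705/z(27) = (0*33 + 9)/(-20 - 1*(-64)) + 1705/((2*27*(-31 + 27))) = (0 + 9)/(-20 + 64) + 1705/((2*27*(-4))) = 9/44 + 1705/(-216) = 9*(1/44) + 1705*(-1/216) = 9/44 - 1705/216 = -18269/2376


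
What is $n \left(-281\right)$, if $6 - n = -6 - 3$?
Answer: $-4215$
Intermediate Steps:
$n = 15$ ($n = 6 - \left(-6 - 3\right) = 6 - -9 = 6 + 9 = 15$)
$n \left(-281\right) = 15 \left(-281\right) = -4215$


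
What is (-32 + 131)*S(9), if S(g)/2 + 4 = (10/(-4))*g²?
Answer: -40887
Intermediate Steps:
S(g) = -8 - 5*g² (S(g) = -8 + 2*((10/(-4))*g²) = -8 + 2*((10*(-¼))*g²) = -8 + 2*(-5*g²/2) = -8 - 5*g²)
(-32 + 131)*S(9) = (-32 + 131)*(-8 - 5*9²) = 99*(-8 - 5*81) = 99*(-8 - 405) = 99*(-413) = -40887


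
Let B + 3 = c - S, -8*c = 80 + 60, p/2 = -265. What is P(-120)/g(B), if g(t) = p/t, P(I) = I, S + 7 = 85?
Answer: -1182/53 ≈ -22.302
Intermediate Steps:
p = -530 (p = 2*(-265) = -530)
S = 78 (S = -7 + 85 = 78)
c = -35/2 (c = -(80 + 60)/8 = -⅛*140 = -35/2 ≈ -17.500)
B = -197/2 (B = -3 + (-35/2 - 1*78) = -3 + (-35/2 - 78) = -3 - 191/2 = -197/2 ≈ -98.500)
g(t) = -530/t
P(-120)/g(B) = -120/((-530/(-197/2))) = -120/((-530*(-2/197))) = -120/1060/197 = -120*197/1060 = -1182/53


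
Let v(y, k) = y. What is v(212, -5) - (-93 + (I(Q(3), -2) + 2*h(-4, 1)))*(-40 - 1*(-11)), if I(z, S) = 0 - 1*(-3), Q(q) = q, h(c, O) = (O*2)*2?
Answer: -2166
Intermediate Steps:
h(c, O) = 4*O (h(c, O) = (2*O)*2 = 4*O)
I(z, S) = 3 (I(z, S) = 0 + 3 = 3)
v(212, -5) - (-93 + (I(Q(3), -2) + 2*h(-4, 1)))*(-40 - 1*(-11)) = 212 - (-93 + (3 + 2*(4*1)))*(-40 - 1*(-11)) = 212 - (-93 + (3 + 2*4))*(-40 + 11) = 212 - (-93 + (3 + 8))*(-29) = 212 - (-93 + 11)*(-29) = 212 - (-82)*(-29) = 212 - 1*2378 = 212 - 2378 = -2166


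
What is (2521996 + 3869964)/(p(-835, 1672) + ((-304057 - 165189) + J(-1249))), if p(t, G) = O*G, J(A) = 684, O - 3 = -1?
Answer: -3195980/232609 ≈ -13.740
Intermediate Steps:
O = 2 (O = 3 - 1 = 2)
p(t, G) = 2*G
(2521996 + 3869964)/(p(-835, 1672) + ((-304057 - 165189) + J(-1249))) = (2521996 + 3869964)/(2*1672 + ((-304057 - 165189) + 684)) = 6391960/(3344 + (-469246 + 684)) = 6391960/(3344 - 468562) = 6391960/(-465218) = 6391960*(-1/465218) = -3195980/232609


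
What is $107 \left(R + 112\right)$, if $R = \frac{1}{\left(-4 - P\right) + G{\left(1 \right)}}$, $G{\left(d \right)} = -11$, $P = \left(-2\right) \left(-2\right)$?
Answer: $\frac{227589}{19} \approx 11978.0$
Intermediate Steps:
$P = 4$
$R = - \frac{1}{19}$ ($R = \frac{1}{\left(-4 - 4\right) - 11} = \frac{1}{-8 - 11} = \frac{1}{-19} = - \frac{1}{19} \approx -0.052632$)
$107 \left(R + 112\right) = 107 \left(- \frac{1}{19} + 112\right) = 107 \cdot \frac{2127}{19} = \frac{227589}{19}$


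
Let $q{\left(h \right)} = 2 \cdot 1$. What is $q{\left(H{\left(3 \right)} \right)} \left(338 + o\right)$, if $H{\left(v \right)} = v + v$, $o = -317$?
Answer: $42$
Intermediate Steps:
$H{\left(v \right)} = 2 v$
$q{\left(h \right)} = 2$
$q{\left(H{\left(3 \right)} \right)} \left(338 + o\right) = 2 \left(338 - 317\right) = 2 \cdot 21 = 42$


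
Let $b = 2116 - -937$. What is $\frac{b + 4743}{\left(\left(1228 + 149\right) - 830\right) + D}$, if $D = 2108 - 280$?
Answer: $\frac{7796}{2375} \approx 3.2825$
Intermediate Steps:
$D = 1828$ ($D = 2108 - 280 = 1828$)
$b = 3053$ ($b = 2116 + 937 = 3053$)
$\frac{b + 4743}{\left(\left(1228 + 149\right) - 830\right) + D} = \frac{3053 + 4743}{\left(\left(1228 + 149\right) - 830\right) + 1828} = \frac{7796}{\left(1377 - 830\right) + 1828} = \frac{7796}{547 + 1828} = \frac{7796}{2375}$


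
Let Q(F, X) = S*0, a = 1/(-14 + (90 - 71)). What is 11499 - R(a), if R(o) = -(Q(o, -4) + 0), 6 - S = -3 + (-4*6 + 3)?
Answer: 11499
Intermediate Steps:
S = 30 (S = 6 - (-3 + (-4*6 + 3)) = 6 - (-3 + (-24 + 3)) = 6 - (-3 - 21) = 6 - 1*(-24) = 6 + 24 = 30)
a = 1/5 (a = 1/(-14 + 19) = 1/5 ≈ 0.20000)
Q(F, X) = 0 (Q(F, X) = 30*0 = 0)
R(o) = 0 (R(o) = -(0 + 0) = -1*0 = 0)
11499 - R(a) = 11499 - 1*0 = 11499 + 0 = 11499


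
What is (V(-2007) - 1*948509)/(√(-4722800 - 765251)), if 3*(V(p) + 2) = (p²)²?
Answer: -5408391966956*I*√5488051/5488051 ≈ -2.3087e+9*I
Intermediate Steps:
V(p) = -2 + p⁴/3 (V(p) = -2 + (p²)²/3 = -2 + p⁴/3)
(V(-2007) - 1*948509)/(√(-4722800 - 765251)) = ((-2 + (⅓)*(-2007)⁴) - 1*948509)/(√(-4722800 - 765251)) = ((-2 + (⅓)*16225178746401) - 948509)/(√(-5488051)) = ((-2 + 5408392915467) - 948509)/((I*√5488051)) = (5408392915465 - 948509)*(-I*√5488051/5488051) = 5408391966956*(-I*√5488051/5488051) = -5408391966956*I*√5488051/5488051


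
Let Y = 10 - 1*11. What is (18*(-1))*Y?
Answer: 18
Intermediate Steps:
Y = -1 (Y = 10 - 11 = -1)
(18*(-1))*Y = (18*(-1))*(-1) = -18*(-1) = 18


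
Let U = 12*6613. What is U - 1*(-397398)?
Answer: 476754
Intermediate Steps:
U = 79356
U - 1*(-397398) = 79356 - 1*(-397398) = 79356 + 397398 = 476754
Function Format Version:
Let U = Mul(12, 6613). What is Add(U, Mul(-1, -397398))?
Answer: 476754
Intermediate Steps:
U = 79356
Add(U, Mul(-1, -397398)) = Add(79356, Mul(-1, -397398)) = Add(79356, 397398) = 476754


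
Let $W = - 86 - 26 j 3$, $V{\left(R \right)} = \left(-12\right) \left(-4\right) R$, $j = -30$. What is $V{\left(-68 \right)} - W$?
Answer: $197976$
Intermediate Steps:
$V{\left(R \right)} = 48 R$
$W = -201240$ ($W = - 86 \left(-26\right) \left(-30\right) 3 = - 86 \cdot 780 \cdot 3 = \left(-86\right) 2340 = -201240$)
$V{\left(-68 \right)} - W = 48 \left(-68\right) - -201240 = -3264 + 201240 = 197976$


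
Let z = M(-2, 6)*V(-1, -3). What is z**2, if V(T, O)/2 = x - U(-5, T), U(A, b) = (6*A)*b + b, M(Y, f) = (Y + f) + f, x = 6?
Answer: 211600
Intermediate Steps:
M(Y, f) = Y + 2*f
U(A, b) = b + 6*A*b (U(A, b) = 6*A*b + b = b + 6*A*b)
V(T, O) = 12 + 58*T (V(T, O) = 2*(6 - T*(1 + 6*(-5))) = 2*(6 - T*(1 - 30)) = 2*(6 - T*(-29)) = 2*(6 - (-29)*T) = 2*(6 + 29*T) = 12 + 58*T)
z = -460 (z = (-2 + 2*6)*(12 + 58*(-1)) = (-2 + 12)*(12 - 58) = 10*(-46) = -460)
z**2 = (-460)**2 = 211600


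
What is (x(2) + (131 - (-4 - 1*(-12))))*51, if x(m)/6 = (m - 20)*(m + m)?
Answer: -15759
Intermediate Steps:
x(m) = 12*m*(-20 + m) (x(m) = 6*((m - 20)*(m + m)) = 6*((-20 + m)*(2*m)) = 6*(2*m*(-20 + m)) = 12*m*(-20 + m))
(x(2) + (131 - (-4 - 1*(-12))))*51 = (12*2*(-20 + 2) + (131 - (-4 - 1*(-12))))*51 = (12*2*(-18) + (131 - (-4 + 12)))*51 = (-432 + (131 - 1*8))*51 = (-432 + (131 - 8))*51 = (-432 + 123)*51 = -309*51 = -15759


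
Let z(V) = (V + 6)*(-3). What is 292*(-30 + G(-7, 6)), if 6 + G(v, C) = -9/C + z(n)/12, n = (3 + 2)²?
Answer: -13213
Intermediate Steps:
n = 25 (n = 5² = 25)
z(V) = -18 - 3*V (z(V) = (6 + V)*(-3) = -18 - 3*V)
G(v, C) = -55/4 - 9/C (G(v, C) = -6 + (-9/C + (-18 - 3*25)/12) = -6 + (-9/C + (-18 - 75)*(1/12)) = -6 + (-9/C - 93*1/12) = -6 + (-9/C - 31/4) = -6 + (-31/4 - 9/C) = -55/4 - 9/C)
292*(-30 + G(-7, 6)) = 292*(-30 + (-55/4 - 9/6)) = 292*(-30 + (-55/4 - 9*⅙)) = 292*(-30 + (-55/4 - 3/2)) = 292*(-30 - 61/4) = 292*(-181/4) = -13213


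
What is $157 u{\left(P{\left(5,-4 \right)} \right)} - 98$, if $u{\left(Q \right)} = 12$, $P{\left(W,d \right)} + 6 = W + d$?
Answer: $1786$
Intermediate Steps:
$P{\left(W,d \right)} = -6 + W + d$ ($P{\left(W,d \right)} = -6 + \left(W + d\right) = -6 + W + d$)
$157 u{\left(P{\left(5,-4 \right)} \right)} - 98 = 157 \cdot 12 - 98 = 1884 - 98 = 1786$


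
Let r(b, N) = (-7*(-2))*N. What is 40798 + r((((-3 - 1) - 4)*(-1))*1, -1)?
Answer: 40784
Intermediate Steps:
r(b, N) = 14*N
40798 + r((((-3 - 1) - 4)*(-1))*1, -1) = 40798 + 14*(-1) = 40798 - 14 = 40784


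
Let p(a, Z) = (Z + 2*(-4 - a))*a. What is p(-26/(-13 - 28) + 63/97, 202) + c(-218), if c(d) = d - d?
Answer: 3886579440/15816529 ≈ 245.73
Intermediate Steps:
c(d) = 0
p(a, Z) = a*(-8 + Z - 2*a) (p(a, Z) = (Z + (-8 - 2*a))*a = (-8 + Z - 2*a)*a = a*(-8 + Z - 2*a))
p(-26/(-13 - 28) + 63/97, 202) + c(-218) = (-26/(-13 - 28) + 63/97)*(-8 + 202 - 2*(-26/(-13 - 28) + 63/97)) + 0 = (-26/(-41) + 63*(1/97))*(-8 + 202 - 2*(-26/(-41) + 63*(1/97))) + 0 = (-26*(-1/41) + 63/97)*(-8 + 202 - 2*(-26*(-1/41) + 63/97)) + 0 = (26/41 + 63/97)*(-8 + 202 - 2*(26/41 + 63/97)) + 0 = 5105*(-8 + 202 - 2*5105/3977)/3977 + 0 = 5105*(-8 + 202 - 10210/3977)/3977 + 0 = (5105/3977)*(761328/3977) + 0 = 3886579440/15816529 + 0 = 3886579440/15816529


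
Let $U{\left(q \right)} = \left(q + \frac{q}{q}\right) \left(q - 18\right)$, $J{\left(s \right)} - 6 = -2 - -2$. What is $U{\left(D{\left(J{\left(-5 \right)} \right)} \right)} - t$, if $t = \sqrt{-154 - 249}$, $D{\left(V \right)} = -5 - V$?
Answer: $290 - i \sqrt{403} \approx 290.0 - 20.075 i$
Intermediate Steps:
$J{\left(s \right)} = 6$ ($J{\left(s \right)} = 6 - 0 = 6 + \left(-2 + 2\right) = 6 + 0 = 6$)
$U{\left(q \right)} = \left(1 + q\right) \left(-18 + q\right)$ ($U{\left(q \right)} = \left(q + 1\right) \left(-18 + q\right) = \left(1 + q\right) \left(-18 + q\right)$)
$t = i \sqrt{403}$ ($t = \sqrt{-403} = i \sqrt{403} \approx 20.075 i$)
$U{\left(D{\left(J{\left(-5 \right)} \right)} \right)} - t = \left(-18 + \left(-5 - 6\right)^{2} - 17 \left(-5 - 6\right)\right) - i \sqrt{403} = \left(-18 + \left(-11\right)^{2} - -187\right) - i \sqrt{403} = \left(-18 + 121 + 187\right) - i \sqrt{403} = 290 - i \sqrt{403}$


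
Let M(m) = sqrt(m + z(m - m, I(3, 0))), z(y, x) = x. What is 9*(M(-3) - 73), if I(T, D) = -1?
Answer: -657 + 18*I ≈ -657.0 + 18.0*I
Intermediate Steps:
M(m) = sqrt(-1 + m) (M(m) = sqrt(m - 1) = sqrt(-1 + m))
9*(M(-3) - 73) = 9*(sqrt(-1 - 3) - 73) = 9*(sqrt(-4) - 73) = 9*(2*I - 73) = 9*(-73 + 2*I) = -657 + 18*I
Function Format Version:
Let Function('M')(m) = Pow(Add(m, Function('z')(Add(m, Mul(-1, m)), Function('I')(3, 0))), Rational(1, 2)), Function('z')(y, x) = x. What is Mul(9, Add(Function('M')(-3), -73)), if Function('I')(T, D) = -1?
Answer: Add(-657, Mul(18, I)) ≈ Add(-657.00, Mul(18.000, I))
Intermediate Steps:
Function('M')(m) = Pow(Add(-1, m), Rational(1, 2)) (Function('M')(m) = Pow(Add(m, -1), Rational(1, 2)) = Pow(Add(-1, m), Rational(1, 2)))
Mul(9, Add(Function('M')(-3), -73)) = Mul(9, Add(Pow(Add(-1, -3), Rational(1, 2)), -73)) = Mul(9, Add(Pow(-4, Rational(1, 2)), -73)) = Mul(9, Add(Mul(2, I), -73)) = Mul(9, Add(-73, Mul(2, I))) = Add(-657, Mul(18, I))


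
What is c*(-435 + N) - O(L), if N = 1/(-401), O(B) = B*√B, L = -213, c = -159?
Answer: 27735324/401 + 213*I*√213 ≈ 69165.0 + 3108.6*I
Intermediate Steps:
O(B) = B^(3/2)
N = -1/401 ≈ -0.0024938
c*(-435 + N) - O(L) = -159*(-435 - 1/401) - (-213)^(3/2) = -159*(-174436/401) - (-213)*I*√213 = 27735324/401 + 213*I*√213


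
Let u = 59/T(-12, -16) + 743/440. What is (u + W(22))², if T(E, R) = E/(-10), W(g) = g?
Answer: 9248476561/1742400 ≈ 5307.9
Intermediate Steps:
T(E, R) = -E/10 (T(E, R) = E*(-⅒) = -E/10)
u = 67129/1320 (u = 59/((-⅒*(-12))) + 743/440 = 59/(6/5) + 743*(1/440) = 59*(⅚) + 743/440 = 295/6 + 743/440 = 67129/1320 ≈ 50.855)
(u + W(22))² = (67129/1320 + 22)² = (96169/1320)² = 9248476561/1742400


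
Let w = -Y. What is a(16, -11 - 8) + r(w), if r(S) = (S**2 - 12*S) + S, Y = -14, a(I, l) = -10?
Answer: 32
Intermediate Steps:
w = 14 (w = -1*(-14) = 14)
r(S) = S**2 - 11*S
a(16, -11 - 8) + r(w) = -10 + 14*(-11 + 14) = -10 + 14*3 = -10 + 42 = 32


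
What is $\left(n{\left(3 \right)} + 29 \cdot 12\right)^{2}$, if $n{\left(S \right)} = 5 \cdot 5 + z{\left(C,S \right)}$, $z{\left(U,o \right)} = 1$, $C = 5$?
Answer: $139876$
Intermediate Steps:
$n{\left(S \right)} = 26$ ($n{\left(S \right)} = 5 \cdot 5 + 1 = 25 + 1 = 26$)
$\left(n{\left(3 \right)} + 29 \cdot 12\right)^{2} = \left(26 + 29 \cdot 12\right)^{2} = \left(26 + 348\right)^{2} = 374^{2} = 139876$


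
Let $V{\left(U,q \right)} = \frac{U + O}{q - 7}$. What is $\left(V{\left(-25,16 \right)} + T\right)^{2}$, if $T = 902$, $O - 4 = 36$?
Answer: $\frac{7349521}{9} \approx 8.1661 \cdot 10^{5}$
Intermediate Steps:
$O = 40$ ($O = 4 + 36 = 40$)
$V{\left(U,q \right)} = \frac{40 + U}{-7 + q}$ ($V{\left(U,q \right)} = \frac{U + 40}{q - 7} = \frac{40 + U}{-7 + q}$)
$\left(V{\left(-25,16 \right)} + T\right)^{2} = \left(\frac{40 - 25}{-7 + 16} + 902\right)^{2} = \left(\frac{1}{9} \cdot 15 + 902\right)^{2} = \left(\frac{5}{3} + 902\right)^{2} = \left(\frac{2711}{3}\right)^{2} = \frac{7349521}{9}$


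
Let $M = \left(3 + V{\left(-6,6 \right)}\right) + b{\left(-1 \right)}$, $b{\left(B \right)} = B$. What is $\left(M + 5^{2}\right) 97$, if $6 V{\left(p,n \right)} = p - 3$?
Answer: $\frac{4947}{2} \approx 2473.5$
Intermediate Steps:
$V{\left(p,n \right)} = - \frac{1}{2} + \frac{p}{6}$ ($V{\left(p,n \right)} = \frac{p - 3}{6} = \frac{-3 + p}{6} = - \frac{1}{2} + \frac{p}{6}$)
$M = \frac{1}{2}$ ($M = \left(3 + \left(- \frac{1}{2} + \frac{1}{6} \left(-6\right)\right)\right) - 1 = \left(3 - \frac{3}{2}\right) - 1 = \frac{3}{2} - 1 = \frac{1}{2} \approx 0.5$)
$\left(M + 5^{2}\right) 97 = \left(\frac{1}{2} + 5^{2}\right) 97 = \left(\frac{1}{2} + 25\right) 97 = \frac{51}{2} \cdot 97 = \frac{4947}{2}$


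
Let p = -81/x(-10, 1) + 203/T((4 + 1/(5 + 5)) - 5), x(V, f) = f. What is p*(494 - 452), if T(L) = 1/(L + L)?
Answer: -93744/5 ≈ -18749.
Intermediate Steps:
T(L) = 1/(2*L)
p = -2232/5 (p = -81/1 + 203/((1/(2*((4 + 1/(5 + 5)) - 5)))) = -81*1 + 203/((1/(2*((4 + 1/10) - 5)))) = -81 + 203/((1/(2*((4 + ⅒) - 5)))) = -81 + 203/((1/(2*(41/10 - 5)))) = -81 + 203/((1/(2*(-9/10)))) = -81 + 203/(((½)*(-10/9))) = -81 + 203/(-5/9) = -81 + 203*(-9/5) = -81 - 1827/5 = -2232/5 ≈ -446.40)
p*(494 - 452) = -2232*(494 - 452)/5 = -2232/5*42 = -93744/5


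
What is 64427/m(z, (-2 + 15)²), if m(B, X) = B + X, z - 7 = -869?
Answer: -5857/63 ≈ -92.968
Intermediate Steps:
z = -862 (z = 7 - 869 = -862)
64427/m(z, (-2 + 15)²) = 64427/(-862 + (-2 + 15)²) = 64427/(-862 + 13²) = 64427/(-862 + 169) = 64427/(-693) = 64427*(-1/693) = -5857/63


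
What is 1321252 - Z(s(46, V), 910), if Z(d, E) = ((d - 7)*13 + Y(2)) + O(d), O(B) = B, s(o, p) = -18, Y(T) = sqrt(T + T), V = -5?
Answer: 1321593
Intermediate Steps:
Y(T) = sqrt(2)*sqrt(T) (Y(T) = sqrt(2*T) = sqrt(2)*sqrt(T))
Z(d, E) = -89 + 14*d (Z(d, E) = ((d - 7)*13 + sqrt(2)*sqrt(2)) + d = ((-7 + d)*13 + 2) + d = ((-91 + 13*d) + 2) + d = (-89 + 13*d) + d = -89 + 14*d)
1321252 - Z(s(46, V), 910) = 1321252 - (-89 + 14*(-18)) = 1321252 - (-89 - 252) = 1321252 - 1*(-341) = 1321252 + 341 = 1321593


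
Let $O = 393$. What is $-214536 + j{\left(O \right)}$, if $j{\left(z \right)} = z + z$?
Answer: $-213750$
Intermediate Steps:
$j{\left(z \right)} = 2 z$
$-214536 + j{\left(O \right)} = -214536 + 2 \cdot 393 = -214536 + 786 = -213750$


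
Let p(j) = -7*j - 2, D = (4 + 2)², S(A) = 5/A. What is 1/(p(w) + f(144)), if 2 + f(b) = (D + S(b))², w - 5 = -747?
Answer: 20736/134545561 ≈ 0.00015412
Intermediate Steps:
w = -742 (w = 5 - 747 = -742)
D = 36 (D = 6² = 36)
p(j) = -2 - 7*j
f(b) = -2 + (36 + 5/b)²
1/(p(w) + f(144)) = 1/((-2 - 7*(-742)) + (1294 + 25/144² + 360/144)) = 1/((-2 + 5194) + (1294 + 25*(1/20736) + 360*(1/144))) = 1/(5192 + (1294 + 25/20736 + 5/2)) = 1/(5192 + 26884249/20736) = 1/(134545561/20736) = 20736/134545561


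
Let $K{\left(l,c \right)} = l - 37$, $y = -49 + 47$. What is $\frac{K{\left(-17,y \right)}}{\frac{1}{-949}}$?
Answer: $51246$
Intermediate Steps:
$y = -2$
$K{\left(l,c \right)} = -37 + l$ ($K{\left(l,c \right)} = l - 37 = -37 + l$)
$\frac{K{\left(-17,y \right)}}{\frac{1}{-949}} = \frac{-37 - 17}{\frac{1}{-949}} = - \frac{54}{- \frac{1}{949}} = \left(-54\right) \left(-949\right) = 51246$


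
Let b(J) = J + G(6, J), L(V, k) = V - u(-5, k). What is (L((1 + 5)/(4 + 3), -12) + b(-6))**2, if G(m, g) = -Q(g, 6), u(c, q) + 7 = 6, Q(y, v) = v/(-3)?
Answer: 225/49 ≈ 4.5918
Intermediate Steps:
Q(y, v) = -v/3 (Q(y, v) = v*(-1/3) = -v/3)
u(c, q) = -1 (u(c, q) = -7 + 6 = -1)
L(V, k) = 1 + V (L(V, k) = V - 1*(-1) = V + 1 = 1 + V)
G(m, g) = 2 (G(m, g) = -(-1)*6/3 = -1*(-2) = 2)
b(J) = 2 + J (b(J) = J + 2 = 2 + J)
(L((1 + 5)/(4 + 3), -12) + b(-6))**2 = ((1 + (1 + 5)/(4 + 3)) + (2 - 6))**2 = ((1 + 6/7) - 4)**2 = (13/7 - 4)**2 = (-15/7)**2 = 225/49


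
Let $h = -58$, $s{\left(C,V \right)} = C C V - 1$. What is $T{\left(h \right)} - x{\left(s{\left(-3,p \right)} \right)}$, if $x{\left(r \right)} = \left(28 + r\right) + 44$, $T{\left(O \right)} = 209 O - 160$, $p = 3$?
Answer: $-12380$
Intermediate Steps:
$s{\left(C,V \right)} = -1 + V C^{2}$ ($s{\left(C,V \right)} = C^{2} V - 1 = V C^{2} - 1 = -1 + V C^{2}$)
$T{\left(O \right)} = -160 + 209 O$
$x{\left(r \right)} = 72 + r$
$T{\left(h \right)} - x{\left(s{\left(-3,p \right)} \right)} = \left(-160 + 209 \left(-58\right)\right) - \left(72 - \left(1 - 3 \left(-3\right)^{2}\right)\right) = \left(-160 - 12122\right) - \left(72 + \left(-1 + 3 \cdot 9\right)\right) = -12282 - \left(72 + \left(-1 + 27\right)\right) = -12282 - \left(72 + 26\right) = -12282 - 98 = -12380$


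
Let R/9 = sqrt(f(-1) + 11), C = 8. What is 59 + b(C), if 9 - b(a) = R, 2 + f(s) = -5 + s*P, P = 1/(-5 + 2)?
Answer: 68 - 3*sqrt(39) ≈ 49.265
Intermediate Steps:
P = -1/3 (P = 1/(-3) = -1/3 ≈ -0.33333)
f(s) = -7 - s/3 (f(s) = -2 + (-5 + s*(-1/3)) = -2 + (-5 - s/3) = -7 - s/3)
R = 3*sqrt(39) (R = 9*sqrt((-7 - 1/3*(-1)) + 11) = 9*sqrt((-7 + 1/3) + 11) = 9*sqrt(-20/3 + 11) = 9*sqrt(13/3) = 9*(sqrt(39)/3) = 3*sqrt(39) ≈ 18.735)
b(a) = 9 - 3*sqrt(39)
59 + b(C) = 59 + (9 - 3*sqrt(39)) = 68 - 3*sqrt(39)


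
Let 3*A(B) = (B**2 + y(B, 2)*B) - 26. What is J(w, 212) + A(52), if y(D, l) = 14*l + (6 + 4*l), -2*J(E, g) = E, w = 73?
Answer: 9505/6 ≈ 1584.2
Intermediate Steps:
J(E, g) = -E/2
y(D, l) = 6 + 18*l
A(B) = -26/3 + 14*B + B**2/3 (A(B) = ((B**2 + (6 + 18*2)*B) - 26)/3 = ((B**2 + (6 + 36)*B) - 26)/3 = ((B**2 + 42*B) - 26)/3 = (-26 + B**2 + 42*B)/3 = -26/3 + 14*B + B**2/3)
J(w, 212) + A(52) = -1/2*73 + (-26/3 + 14*52 + (1/3)*52**2) = -73/2 + (-26/3 + 728 + (1/3)*2704) = -73/2 + (-26/3 + 728 + 2704/3) = -73/2 + 4862/3 = 9505/6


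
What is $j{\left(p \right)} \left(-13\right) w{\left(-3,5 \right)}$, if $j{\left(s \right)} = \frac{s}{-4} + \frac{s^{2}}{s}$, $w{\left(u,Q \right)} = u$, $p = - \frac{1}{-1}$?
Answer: $\frac{117}{4} \approx 29.25$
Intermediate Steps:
$p = 1$ ($p = \left(-1\right) \left(-1\right) = 1$)
$j{\left(s \right)} = \frac{3 s}{4}$ ($j{\left(s \right)} = s \left(- \frac{1}{4}\right) + s = - \frac{s}{4} + s = \frac{3 s}{4}$)
$j{\left(p \right)} \left(-13\right) w{\left(-3,5 \right)} = \frac{3}{4} \cdot 1 \left(-13\right) \left(-3\right) = \frac{3}{4} \left(-13\right) \left(-3\right) = \left(- \frac{39}{4}\right) \left(-3\right) = \frac{117}{4}$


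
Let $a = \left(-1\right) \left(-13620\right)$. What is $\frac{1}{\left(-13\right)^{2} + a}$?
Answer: $\frac{1}{13789} \approx 7.2522 \cdot 10^{-5}$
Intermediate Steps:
$a = 13620$
$\frac{1}{\left(-13\right)^{2} + a} = \frac{1}{\left(-13\right)^{2} + 13620} = \frac{1}{169 + 13620} = \frac{1}{13789}$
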